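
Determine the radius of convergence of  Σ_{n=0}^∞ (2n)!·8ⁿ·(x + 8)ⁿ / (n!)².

R = 1/32

Apply the ratio test: |a_{n+1}| / |a_n| = (2n+1)·(2n+2)/(n+1)² · 8, which tends to 32 as n → ∞.
Convergence for |x + 8| · 32 < 1, i.e. |x + 8| < 1/32. So R = 1/32.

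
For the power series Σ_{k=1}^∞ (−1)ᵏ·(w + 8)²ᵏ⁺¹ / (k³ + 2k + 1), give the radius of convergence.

R = 1

Apply the ratio test: |a_{k+1}| / |a_k| = (k³ + 2k + 1)/((k+1)³ + 2(k+1) + 1), which tends to 1 as k → ∞.
Writing y = (w + 8)², the series in y has radius 1, so |w + 8| < √(1) = 1 and R = 1.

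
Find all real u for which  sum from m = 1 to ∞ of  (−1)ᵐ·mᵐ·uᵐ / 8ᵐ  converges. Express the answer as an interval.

Root test: |a_m|^(1/m) = m/8 → ∞.
The root grows without bound, so R = 0 (convergence only at u = 0).

{0}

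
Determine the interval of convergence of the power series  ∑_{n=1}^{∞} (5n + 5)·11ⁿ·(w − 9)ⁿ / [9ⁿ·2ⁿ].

(81/11, 117/11)

Ratio test: |a_{n+1}/a_n| = [(5(n+1) + 5)/(5n + 5)] · 11/(9·2) → 11/18 as n → ∞.
The series converges when 11/18 · |w − 9| < 1, giving R = 18/11.
Endpoint w = 117/11: the n-th term does not approach 0; divergence by the term test.
Endpoint w = 81/11: the terms do not tend to 0, so the series diverges.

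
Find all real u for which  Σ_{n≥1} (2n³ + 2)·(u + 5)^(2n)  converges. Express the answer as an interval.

The ratio of consecutive coefficients is (2(n+1)³ + 2)/(2n³ + 2) → 1.
Successive powers of (u + 5) differ by 2, so the series converges when |u + 5|² · 1 < 1, i.e. |u + 5| < √(1) = 1. So R = 1.
Endpoint u = -4: the terms have absolute value of order n³, which does not tend to 0, so the series diverges by the divergence test.
Check u = -6: the terms do not tend to 0, so the series diverges.

(-6, -4)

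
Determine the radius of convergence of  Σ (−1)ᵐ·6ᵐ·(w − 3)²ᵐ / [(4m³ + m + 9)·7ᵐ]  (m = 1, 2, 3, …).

Apply the ratio test: |a_{m+1}| / |a_m| = [(4m³ + m + 9)/(4(m+1)³ + (m+1) + 9)] · 6/7, which tends to 6/7 as m → ∞.
Since the exponent of (w − 3) increases by 2 each term, convergence requires |w − 3|² < 7/6, hence R = √42/6.

R = √42/6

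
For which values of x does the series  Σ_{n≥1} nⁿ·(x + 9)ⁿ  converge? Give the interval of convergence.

{-9}

By the Cauchy root test, |a_n|^(1/n) = n → ∞.
Since the n-th root of |a_n| is unbounded, the series converges only at x = -9; R = 0.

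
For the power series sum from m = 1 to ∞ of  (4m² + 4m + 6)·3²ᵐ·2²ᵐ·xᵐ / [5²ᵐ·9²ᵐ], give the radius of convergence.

R = 225/4

Ratio test: |a_{m+1}/a_m| = [(4(m+1)² + 4(m+1) + 6)/(4m² + 4m + 6)] · 9·4/(25·81) → 4/225 as m → ∞.
Convergence for |x| · 4/225 < 1, i.e. |x| < 225/4. So R = 225/4.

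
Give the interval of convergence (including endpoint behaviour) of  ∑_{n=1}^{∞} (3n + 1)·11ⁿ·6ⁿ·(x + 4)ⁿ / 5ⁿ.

Ratio test: |a_{n+1}/a_n| = [(3(n+1) + 1)/(3n + 1)] · 11·6/5 → 66/5 as n → ∞.
Thus R = 1/(66/5) = 5/66.
When x = -259/66, the n-th term does not approach 0; divergence by the term test.
At x = -269/66: the n-th term does not approach 0; divergence by the term test.

(-269/66, -259/66)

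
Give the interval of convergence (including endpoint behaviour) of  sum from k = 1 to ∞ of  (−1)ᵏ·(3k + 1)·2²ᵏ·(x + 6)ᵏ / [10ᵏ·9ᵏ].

By the ratio test, |a_{k+1}/a_k| = [(3(k+1) + 1)/(3k + 1)] · 4/(10·9) → 2/45.
The series converges when 2/45 · |x + 6| < 1, giving R = 45/2.
Check x = 33/2: the terms do not tend to 0, so the series diverges.
Endpoint x = -57/2: the terms have absolute value of order k, which does not tend to 0, so the series diverges by the divergence test.

(-57/2, 33/2)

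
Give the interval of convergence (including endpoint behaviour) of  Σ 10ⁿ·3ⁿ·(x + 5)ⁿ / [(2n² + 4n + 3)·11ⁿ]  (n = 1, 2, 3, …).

Apply the ratio test: |a_{n+1}| / |a_n| = [(2n² + 4n + 3)/(2(n+1)² + 4(n+1) + 3)] · 10·3/11, which tends to 30/11 as n → ∞.
Convergence for |x + 5| · 30/11 < 1, i.e. |x + 5| < 11/30. So R = 11/30.
Endpoint x = -139/30: the terms are on the order of 1/n², so the series converges absolutely by comparison with the p-series (p = 2 > 1).
When x = -161/30, absolute convergence follows by limit comparison with Σ 1/n².

[-161/30, -139/30]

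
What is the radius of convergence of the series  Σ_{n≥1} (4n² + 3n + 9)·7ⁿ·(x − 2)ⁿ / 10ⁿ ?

Ratio test: |a_{n+1}/a_n| = [(4(n+1)² + 3(n+1) + 9)/(4n² + 3n + 9)] · 7/10 → 7/10 as n → ∞.
Thus R = 1/(7/10) = 10/7.

R = 10/7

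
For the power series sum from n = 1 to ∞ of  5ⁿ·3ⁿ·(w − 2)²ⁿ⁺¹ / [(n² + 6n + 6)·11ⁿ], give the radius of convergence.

The ratio of consecutive coefficients is [(n² + 6n + 6)/((n+1)² + 6(n+1) + 6)] · 5·3/11 → 15/11.
Writing y = (w − 2)², the series in y has radius 11/15, so |w − 2| < √(11/15) and R = √165/15.

R = √165/15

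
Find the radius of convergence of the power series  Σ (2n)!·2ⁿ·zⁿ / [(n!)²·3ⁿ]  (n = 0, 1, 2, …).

R = 3/8

Apply the ratio test: |a_{n+1}| / |a_n| = (2n+1)·(2n+2)/(n+1)² · 2/3, which tends to 8/3 as n → ∞.
Hence the series converges for |z| < 1/(8/3) = 3/8, so the radius of convergence is 3/8.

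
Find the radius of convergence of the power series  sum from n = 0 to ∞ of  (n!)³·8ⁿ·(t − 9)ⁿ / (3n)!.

Apply the ratio test: |a_{n+1}| / |a_n| = (n+1)³/[(3n+1)·(3n+2)·(3n+3)] · 8, which tends to 8/27 as n → ∞.
Hence the series converges for |t − 9| < 1/(8/27) = 27/8, so the radius of convergence is 27/8.

R = 27/8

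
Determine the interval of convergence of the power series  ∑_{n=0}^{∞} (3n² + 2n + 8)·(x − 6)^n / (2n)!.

By the ratio test, |a_{n+1}/a_n| = (3(n+1)² + 2(n+1) + 8)/(3n² + 2n + 8) · 1/[(2n+1)·(2n+2)] → 0.
Since the limit is 0 < 1 for every x, the series converges on all of ℝ and R = ∞.

(−∞, ∞)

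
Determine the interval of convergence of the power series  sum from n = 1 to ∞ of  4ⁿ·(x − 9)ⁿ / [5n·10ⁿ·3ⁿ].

By the ratio test, |a_{n+1}/a_n| = [5n/5(n+1)] · 4/(10·3) → 2/15.
The series converges when 2/15 · |x − 9| < 1, giving R = 15/2.
Endpoint x = 33/2: the terms behave like c/n; limit comparison with the harmonic series gives divergence.
Endpoint x = 3/2: convergence follows from the alternating series test (terms decrease monotonically to 0).

[3/2, 33/2)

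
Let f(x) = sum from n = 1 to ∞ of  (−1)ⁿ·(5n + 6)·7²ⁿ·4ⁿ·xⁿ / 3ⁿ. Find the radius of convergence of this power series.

R = 3/196

Apply the ratio test: |a_{n+1}| / |a_n| = [(5(n+1) + 6)/(5n + 6)] · 49·4/3, which tends to 196/3 as n → ∞.
Thus R = 1/(196/3) = 3/196.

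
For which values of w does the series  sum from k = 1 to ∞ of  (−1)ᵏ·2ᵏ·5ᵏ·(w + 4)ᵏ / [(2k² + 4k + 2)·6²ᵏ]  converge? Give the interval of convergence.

[-38/5, -2/5]

Ratio test: |a_{k+1}/a_k| = [(2k² + 4k + 2)/(2(k+1)² + 4(k+1) + 2)] · 2·5/36 → 5/18 as k → ∞.
Thus R = 1/(5/18) = 18/5.
When w = -2/5, the terms are on the order of 1/k², so the series converges absolutely by comparison with the p-series (p = 2 > 1).
At w = -38/5: the terms are on the order of 1/k², so the series converges absolutely by comparison with the p-series (p = 2 > 1).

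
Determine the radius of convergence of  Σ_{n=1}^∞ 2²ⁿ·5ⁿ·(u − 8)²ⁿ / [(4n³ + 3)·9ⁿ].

R = 3√5/10

Ratio test: |a_{n+1}/a_n| = [(4n³ + 3)/(4(n+1)³ + 3)] · 4·5/9 → 20/9 as n → ∞.
Successive powers of (u − 8) differ by 2, so the series converges when |u − 8|² · 20/9 < 1, i.e. |u − 8| < √(9/20). So R = 3√5/10.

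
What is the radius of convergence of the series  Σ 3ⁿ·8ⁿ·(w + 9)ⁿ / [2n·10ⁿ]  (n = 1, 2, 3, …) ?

By the ratio test, |a_{n+1}/a_n| = [2n/2(n+1)] · 3·8/10 → 12/5.
The series converges when 12/5 · |w + 9| < 1, giving R = 5/12.

R = 5/12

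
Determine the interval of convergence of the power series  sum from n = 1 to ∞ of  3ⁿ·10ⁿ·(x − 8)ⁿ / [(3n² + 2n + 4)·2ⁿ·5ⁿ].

Apply the ratio test: |a_{n+1}| / |a_n| = [(3n² + 2n + 4)/(3(n+1)² + 2(n+1) + 4)] · 3·10/(2·5), which tends to 3 as n → ∞.
Hence the series converges for |x − 8| < 1/(3) = 1/3, so the radius of convergence is 1/3.
Endpoint x = 25/3: absolute convergence follows by limit comparison with Σ 1/n².
At x = 23/3: the series is dominated by a constant times Σ 1/n², which converges (p = 2 > 1).

[23/3, 25/3]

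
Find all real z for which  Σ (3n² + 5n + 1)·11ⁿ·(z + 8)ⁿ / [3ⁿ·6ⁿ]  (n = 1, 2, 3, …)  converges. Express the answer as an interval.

Ratio test: |a_{n+1}/a_n| = [(3(n+1)² + 5(n+1) + 1)/(3n² + 5n + 1)] · 11/(3·6) → 11/18 as n → ∞.
Convergence for |z + 8| · 11/18 < 1, i.e. |z + 8| < 18/11. So R = 18/11.
Check z = -70/11: the n-th term does not approach 0; divergence by the term test.
Endpoint z = -106/11: the n-th term does not approach 0; divergence by the term test.

(-106/11, -70/11)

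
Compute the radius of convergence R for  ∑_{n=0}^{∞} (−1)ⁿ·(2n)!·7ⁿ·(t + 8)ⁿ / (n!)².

The ratio of consecutive coefficients is (2n+1)·(2n+2)/(n+1)² · 7 → 28.
Convergence for |t + 8| · 28 < 1, i.e. |t + 8| < 1/28. So R = 1/28.

R = 1/28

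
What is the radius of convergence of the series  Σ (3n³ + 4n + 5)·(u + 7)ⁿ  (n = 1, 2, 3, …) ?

Apply the ratio test: |a_{n+1}| / |a_n| = (3(n+1)³ + 4(n+1) + 5)/(3n³ + 4n + 5), which tends to 1 as n → ∞.
Hence R = 1.

R = 1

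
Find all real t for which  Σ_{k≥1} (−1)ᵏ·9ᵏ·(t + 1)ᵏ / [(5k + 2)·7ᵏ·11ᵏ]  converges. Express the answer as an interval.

By the ratio test, |a_{k+1}/a_k| = [(5k + 2)/(5(k+1) + 2)] · 9/(7·11) → 9/77.
Convergence for |t + 1| · 9/77 < 1, i.e. |t + 1| < 77/9. So R = 77/9.
Check t = 68/9: convergence follows from the alternating series test (terms decrease monotonically to 0).
Endpoint t = -86/9: the terms behave like c/k; limit comparison with the harmonic series gives divergence.

(-86/9, 68/9]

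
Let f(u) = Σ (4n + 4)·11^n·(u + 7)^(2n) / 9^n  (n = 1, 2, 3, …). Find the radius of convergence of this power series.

R = 3√11/11

Apply the ratio test: |a_{n+1}| / |a_n| = [(4(n+1) + 4)/(4n + 4)] · 11/9, which tends to 11/9 as n → ∞.
Since the exponent of (u + 7) increases by 2 each term, convergence requires |u + 7|² < 9/11, hence R = 3√11/11.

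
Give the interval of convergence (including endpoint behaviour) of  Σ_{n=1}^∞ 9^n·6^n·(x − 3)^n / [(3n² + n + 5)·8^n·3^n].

[23/9, 31/9]

Ratio test: |a_{n+1}/a_n| = [(3n² + n + 5)/(3(n+1)² + (n+1) + 5)] · 9·6/(8·3) → 9/4 as n → ∞.
Convergence for |x − 3| · 9/4 < 1, i.e. |x − 3| < 4/9. So R = 4/9.
When x = 31/9, the terms are on the order of 1/n², so the series converges absolutely by comparison with the p-series (p = 2 > 1).
Endpoint x = 23/9: the terms are on the order of 1/n², so the series converges absolutely by comparison with the p-series (p = 2 > 1).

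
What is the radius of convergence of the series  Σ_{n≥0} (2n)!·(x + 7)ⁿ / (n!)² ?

Apply the ratio test: |a_{n+1}| / |a_n| = (2n+1)·(2n+2)/(n+1)², which tends to 4 as n → ∞.
Convergence for |x + 7| · 4 < 1, i.e. |x + 7| < 1/4. So R = 1/4.

R = 1/4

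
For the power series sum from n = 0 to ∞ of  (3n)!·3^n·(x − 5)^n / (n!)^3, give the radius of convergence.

R = 1/81

The ratio of consecutive coefficients is (3n+1)·(3n+2)·(3n+3)/(n+1)³ · 3 → 81.
Convergence for |x − 5| · 81 < 1, i.e. |x − 5| < 1/81. So R = 1/81.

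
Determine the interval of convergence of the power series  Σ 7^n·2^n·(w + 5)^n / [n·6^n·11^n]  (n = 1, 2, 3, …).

[-68/7, -2/7)

The ratio of consecutive coefficients is [n/(n+1)] · 7·2/(6·11) → 7/33.
The series converges when 7/33 · |w + 5| < 1, giving R = 33/7.
Endpoint w = -2/7: the terms behave like c/n; limit comparison with the harmonic series gives divergence.
At w = -68/7: an alternating series whose terms decrease to 0 in absolute value, so it converges by the Leibniz criterion.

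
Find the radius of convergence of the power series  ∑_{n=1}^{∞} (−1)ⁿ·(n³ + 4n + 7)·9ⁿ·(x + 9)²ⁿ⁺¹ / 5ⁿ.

R = √5/3

By the ratio test, |a_{n+1}/a_n| = [((n+1)³ + 4(n+1) + 7)/(n³ + 4n + 7)] · 9/5 → 9/5.
Since the exponent of (x + 9) increases by 2 each term, convergence requires |x + 9|² < 5/9, hence R = √5/3.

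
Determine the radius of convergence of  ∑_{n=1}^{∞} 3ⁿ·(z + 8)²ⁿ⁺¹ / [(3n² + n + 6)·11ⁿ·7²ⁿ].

The ratio of consecutive coefficients is [(3n² + n + 6)/(3(n+1)² + (n+1) + 6)] · 3/(11·49) → 3/539.
Writing y = (z + 8)², the series in y has radius 539/3, so |z + 8| < √(539/3) and R = 7√33/3.

R = 7√33/3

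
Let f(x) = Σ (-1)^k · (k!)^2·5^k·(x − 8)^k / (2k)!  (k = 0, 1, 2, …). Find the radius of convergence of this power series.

Apply the ratio test: |a_{k+1}| / |a_k| = (k+1)²/[(2k+1)·(2k+2)] · 5, which tends to 5/4 as k → ∞.
Hence the series converges for |x − 8| < 1/(5/4) = 4/5, so the radius of convergence is 4/5.

R = 4/5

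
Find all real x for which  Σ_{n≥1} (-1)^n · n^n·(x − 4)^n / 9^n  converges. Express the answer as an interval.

{4}

Root test: |a_n|^(1/n) = n/9 → ∞.
Since the n-th root of |a_n| is unbounded, the series converges only at x = 4; R = 0.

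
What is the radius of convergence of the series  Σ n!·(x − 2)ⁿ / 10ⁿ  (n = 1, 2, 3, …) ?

Apply the ratio test: |a_{n+1}| / |a_n| = (n+1) · 1/10, which tends to ∞ as n → ∞.
The ratio grows without bound, so the series diverges whenever (x − 2) ≠ 0; it converges only at x = 2. R = 0.

R = 0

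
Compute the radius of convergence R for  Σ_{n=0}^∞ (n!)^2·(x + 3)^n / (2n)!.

R = 4

By the ratio test, |a_{n+1}/a_n| = (n+1)²/[(2n+1)·(2n+2)] → 1/4.
Convergence for |x + 3| · 1/4 < 1, i.e. |x + 3| < 4. So R = 4.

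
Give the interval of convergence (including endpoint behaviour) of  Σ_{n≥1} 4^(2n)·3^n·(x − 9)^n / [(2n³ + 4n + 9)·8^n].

[53/6, 55/6]

Apply the ratio test: |a_{n+1}| / |a_n| = [(2n³ + 4n + 9)/(2(n+1)³ + 4(n+1) + 9)] · 16·3/8, which tends to 6 as n → ∞.
Thus R = 1/(6) = 1/6.
At x = 55/6: the series is dominated by a constant times Σ 1/n³, which converges (p = 3 > 1).
Check x = 53/6: the series is dominated by a constant times Σ 1/n³, which converges (p = 3 > 1).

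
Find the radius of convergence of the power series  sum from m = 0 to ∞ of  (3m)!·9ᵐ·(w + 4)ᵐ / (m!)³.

R = 1/243

By the ratio test, |a_{m+1}/a_m| = (3m+1)·(3m+2)·(3m+3)/(m+1)³ · 9 → 243.
The series converges when 243 · |w + 4| < 1, giving R = 1/243.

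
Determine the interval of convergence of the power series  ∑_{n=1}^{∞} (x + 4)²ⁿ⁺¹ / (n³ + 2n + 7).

Ratio test: |a_{n+1}/a_n| = (n³ + 2n + 7)/((n+1)³ + 2(n+1) + 7) → 1 as n → ∞.
Writing y = (x + 4)², the series in y has radius 1, so |x + 4| < √(1) = 1 and R = 1.
Check x = -3: the terms are on the order of 1/n³, so the series converges absolutely by comparison with the p-series (p = 3 > 1).
Endpoint x = -5: the series is dominated by a constant times Σ 1/n³, which converges (p = 3 > 1).

[-5, -3]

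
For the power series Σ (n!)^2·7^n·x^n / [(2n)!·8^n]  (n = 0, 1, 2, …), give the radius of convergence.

R = 32/7

Ratio test: |a_{n+1}/a_n| = (n+1)²/[(2n+1)·(2n+2)] · 7/8 → 7/32 as n → ∞.
Thus R = 1/(7/32) = 32/7.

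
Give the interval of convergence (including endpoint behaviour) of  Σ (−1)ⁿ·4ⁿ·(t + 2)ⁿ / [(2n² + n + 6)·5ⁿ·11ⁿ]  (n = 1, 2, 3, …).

[-63/4, 47/4]

By the ratio test, |a_{n+1}/a_n| = [(2n² + n + 6)/(2(n+1)² + (n+1) + 6)] · 4/(5·11) → 4/55.
Thus R = 1/(4/55) = 55/4.
Endpoint t = 47/4: absolute convergence follows by limit comparison with Σ 1/n².
When t = -63/4, absolute convergence follows by limit comparison with Σ 1/n².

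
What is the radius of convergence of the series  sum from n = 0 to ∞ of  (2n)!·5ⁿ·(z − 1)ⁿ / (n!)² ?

Ratio test: |a_{n+1}/a_n| = (2n+1)·(2n+2)/(n+1)² · 5 → 20 as n → ∞.
Convergence for |z − 1| · 20 < 1, i.e. |z − 1| < 1/20. So R = 1/20.

R = 1/20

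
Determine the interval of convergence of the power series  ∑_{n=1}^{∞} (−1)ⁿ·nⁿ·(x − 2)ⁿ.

{2}

Root test: |a_n|^(1/n) = n → ∞.
Since the n-th root of |a_n| is unbounded, the series converges only at x = 2; R = 0.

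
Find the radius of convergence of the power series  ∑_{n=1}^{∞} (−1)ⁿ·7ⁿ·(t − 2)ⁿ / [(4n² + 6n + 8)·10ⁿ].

Apply the ratio test: |a_{n+1}| / |a_n| = [(4n² + 6n + 8)/(4(n+1)² + 6(n+1) + 8)] · 7/10, which tends to 7/10 as n → ∞.
Convergence for |t − 2| · 7/10 < 1, i.e. |t − 2| < 10/7. So R = 10/7.

R = 10/7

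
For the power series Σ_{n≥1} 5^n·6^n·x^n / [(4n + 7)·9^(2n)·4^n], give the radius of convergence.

Apply the ratio test: |a_{n+1}| / |a_n| = [(4n + 7)/(4(n+1) + 7)] · 5·6/(81·4), which tends to 5/54 as n → ∞.
Hence the series converges for |x| < 1/(5/54) = 54/5, so the radius of convergence is 54/5.

R = 54/5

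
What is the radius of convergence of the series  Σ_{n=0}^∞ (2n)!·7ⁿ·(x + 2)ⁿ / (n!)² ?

R = 1/28

Apply the ratio test: |a_{n+1}| / |a_n| = (2n+1)·(2n+2)/(n+1)² · 7, which tends to 28 as n → ∞.
Hence the series converges for |x + 2| < 1/(28) = 1/28, so the radius of convergence is 1/28.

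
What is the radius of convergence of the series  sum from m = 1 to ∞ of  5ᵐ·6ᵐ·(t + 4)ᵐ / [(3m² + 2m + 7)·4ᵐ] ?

The ratio of consecutive coefficients is [(3m² + 2m + 7)/(3(m+1)² + 2(m+1) + 7)] · 5·6/4 → 15/2.
Thus R = 1/(15/2) = 2/15.

R = 2/15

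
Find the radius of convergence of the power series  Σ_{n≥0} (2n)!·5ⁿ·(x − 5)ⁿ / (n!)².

The ratio of consecutive coefficients is (2n+1)·(2n+2)/(n+1)² · 5 → 20.
Hence the series converges for |x − 5| < 1/(20) = 1/20, so the radius of convergence is 1/20.

R = 1/20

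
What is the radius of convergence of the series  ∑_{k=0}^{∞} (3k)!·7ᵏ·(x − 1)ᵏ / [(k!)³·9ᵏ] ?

R = 1/21

By the ratio test, |a_{k+1}/a_k| = (3k+1)·(3k+2)·(3k+3)/(k+1)³ · 7/9 → 21.
Hence the series converges for |x − 1| < 1/(21) = 1/21, so the radius of convergence is 1/21.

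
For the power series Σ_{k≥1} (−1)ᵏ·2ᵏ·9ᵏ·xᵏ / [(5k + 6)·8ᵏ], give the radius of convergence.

By the ratio test, |a_{k+1}/a_k| = [(5k + 6)/(5(k+1) + 6)] · 2·9/8 → 9/4.
Thus R = 1/(9/4) = 4/9.

R = 4/9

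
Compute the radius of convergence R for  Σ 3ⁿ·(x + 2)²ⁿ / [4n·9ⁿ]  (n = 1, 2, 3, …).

R = √3

By the ratio test, |a_{n+1}/a_n| = [4n/4(n+1)] · 3/9 → 1/3.
Since the exponent of (x + 2) increases by 2 each term, convergence requires |x + 2|² < 3, hence R = √3.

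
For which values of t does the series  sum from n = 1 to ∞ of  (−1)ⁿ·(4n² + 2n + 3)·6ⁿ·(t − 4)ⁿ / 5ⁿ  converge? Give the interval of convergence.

(19/6, 29/6)

The ratio of consecutive coefficients is [(4(n+1)² + 2(n+1) + 3)/(4n² + 2n + 3)] · 6/5 → 6/5.
Hence the series converges for |t − 4| < 1/(6/5) = 5/6, so the radius of convergence is 5/6.
At t = 29/6: the terms do not tend to 0, so the series diverges.
Check t = 19/6: the terms have absolute value of order n², which does not tend to 0, so the series diverges by the divergence test.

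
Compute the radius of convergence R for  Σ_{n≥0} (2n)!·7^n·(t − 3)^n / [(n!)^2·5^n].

The ratio of consecutive coefficients is (2n+1)·(2n+2)/(n+1)² · 7/5 → 28/5.
Convergence for |t − 3| · 28/5 < 1, i.e. |t − 3| < 5/28. So R = 5/28.

R = 5/28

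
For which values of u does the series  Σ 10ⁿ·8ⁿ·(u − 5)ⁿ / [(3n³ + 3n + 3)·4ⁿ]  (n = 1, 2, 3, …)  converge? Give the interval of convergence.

By the ratio test, |a_{n+1}/a_n| = [(3n³ + 3n + 3)/(3(n+1)³ + 3(n+1) + 3)] · 10·8/4 → 20.
The series converges when 20 · |u − 5| < 1, giving R = 1/20.
Endpoint u = 101/20: absolute convergence follows by limit comparison with Σ 1/n³.
Endpoint u = 99/20: the series is dominated by a constant times Σ 1/n³, which converges (p = 3 > 1).

[99/20, 101/20]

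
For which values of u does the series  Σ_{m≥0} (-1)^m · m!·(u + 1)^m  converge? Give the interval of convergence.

{-1}

Ratio test: |a_{m+1}/a_m| = (m+1) → ∞ as m → ∞.
The terms grow without bound for any (u + 1) ≠ 0, so R = 0 (convergence only at u = -1).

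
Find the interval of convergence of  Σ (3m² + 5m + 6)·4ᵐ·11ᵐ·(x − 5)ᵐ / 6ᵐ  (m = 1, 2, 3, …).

The ratio of consecutive coefficients is [(3(m+1)² + 5(m+1) + 6)/(3m² + 5m + 6)] · 4·11/6 → 22/3.
The series converges when 22/3 · |x − 5| < 1, giving R = 3/22.
At x = 113/22: the terms do not tend to 0, so the series diverges.
Check x = 107/22: the terms do not tend to 0, so the series diverges.

(107/22, 113/22)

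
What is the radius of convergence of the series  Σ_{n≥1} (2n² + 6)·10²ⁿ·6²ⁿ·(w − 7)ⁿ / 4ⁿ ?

Ratio test: |a_{n+1}/a_n| = [(2(n+1)² + 6)/(2n² + 6)] · 100·36/4 → 900 as n → ∞.
Thus R = 1/(900) = 1/900.

R = 1/900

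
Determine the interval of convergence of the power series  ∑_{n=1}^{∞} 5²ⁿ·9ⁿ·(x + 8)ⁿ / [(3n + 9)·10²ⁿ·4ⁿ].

[-88/9, -56/9)

Ratio test: |a_{n+1}/a_n| = [(3n + 9)/(3(n+1) + 9)] · 25·9/(100·4) → 9/16 as n → ∞.
Thus R = 1/(9/16) = 16/9.
Endpoint x = -56/9: the terms are asymptotic to a nonzero constant times 1/n, so the series diverges by limit comparison with Σ 1/n.
Endpoint x = -88/9: convergence follows from the alternating series test (terms decrease monotonically to 0).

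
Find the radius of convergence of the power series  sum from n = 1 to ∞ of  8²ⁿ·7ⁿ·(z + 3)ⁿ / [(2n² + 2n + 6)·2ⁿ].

R = 1/224

Apply the ratio test: |a_{n+1}| / |a_n| = [(2n² + 2n + 6)/(2(n+1)² + 2(n+1) + 6)] · 64·7/2, which tends to 224 as n → ∞.
Convergence for |z + 3| · 224 < 1, i.e. |z + 3| < 1/224. So R = 1/224.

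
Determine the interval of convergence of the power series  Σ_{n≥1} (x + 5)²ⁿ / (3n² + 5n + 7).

[-6, -4]

By the ratio test, |a_{n+1}/a_n| = (3n² + 5n + 7)/(3(n+1)² + 5(n+1) + 7) → 1.
Writing y = (x + 5)², the series in y has radius 1, so |x + 5| < √(1) = 1 and R = 1.
When x = -4, absolute convergence follows by limit comparison with Σ 1/n².
At x = -6: the terms are on the order of 1/n², so the series converges absolutely by comparison with the p-series (p = 2 > 1).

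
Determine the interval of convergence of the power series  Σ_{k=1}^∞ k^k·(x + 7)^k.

{-7}

Root test: |a_k|^(1/k) = k → ∞.
Since the k-th root of |a_k| is unbounded, the series converges only at x = -7; R = 0.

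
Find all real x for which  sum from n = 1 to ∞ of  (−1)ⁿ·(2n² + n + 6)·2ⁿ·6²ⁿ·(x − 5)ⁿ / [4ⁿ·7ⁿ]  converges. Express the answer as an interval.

Apply the ratio test: |a_{n+1}| / |a_n| = [(2(n+1)² + (n+1) + 6)/(2n² + n + 6)] · 2·36/(4·7), which tends to 18/7 as n → ∞.
Hence the series converges for |x − 5| < 1/(18/7) = 7/18, so the radius of convergence is 7/18.
Check x = 97/18: the n-th term does not approach 0; divergence by the term test.
At x = 83/18: the terms do not tend to 0, so the series diverges.

(83/18, 97/18)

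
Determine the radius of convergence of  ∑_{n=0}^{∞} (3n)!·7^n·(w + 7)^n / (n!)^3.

The ratio of consecutive coefficients is (3n+1)·(3n+2)·(3n+3)/(n+1)³ · 7 → 189.
The series converges when 189 · |w + 7| < 1, giving R = 1/189.

R = 1/189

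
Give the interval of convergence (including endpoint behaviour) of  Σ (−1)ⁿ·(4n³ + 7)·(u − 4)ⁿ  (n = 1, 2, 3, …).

Ratio test: |a_{n+1}/a_n| = (4(n+1)³ + 7)/(4n³ + 7) → 1 as n → ∞.
Convergence for |u − 4| < 1, so R = 1.
Check u = 5: the terms have absolute value of order n³, which does not tend to 0, so the series diverges by the divergence test.
At u = 3: the n-th term does not approach 0; divergence by the term test.

(3, 5)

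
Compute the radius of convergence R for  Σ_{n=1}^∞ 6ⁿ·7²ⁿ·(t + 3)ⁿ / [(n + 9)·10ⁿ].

The ratio of consecutive coefficients is [(n + 9)/((n+1) + 9)] · 6·49/10 → 147/5.
The series converges when 147/5 · |t + 3| < 1, giving R = 5/147.

R = 5/147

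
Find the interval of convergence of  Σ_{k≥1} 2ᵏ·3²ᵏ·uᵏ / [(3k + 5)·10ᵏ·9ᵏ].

[-5, 5)

Ratio test: |a_{k+1}/a_k| = [(3k + 5)/(3(k+1) + 5)] · 2·9/(10·9) → 1/5 as k → ∞.
The series converges when 1/5 · |u| < 1, giving R = 5.
Check u = 5: comparison with the harmonic series Σ 1/k shows the series diverges.
Check u = -5: convergence follows from the alternating series test (terms decrease monotonically to 0).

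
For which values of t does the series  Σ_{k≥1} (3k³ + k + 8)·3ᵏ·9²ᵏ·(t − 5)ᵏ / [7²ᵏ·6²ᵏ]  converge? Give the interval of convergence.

(-61/27, 331/27)

Apply the ratio test: |a_{k+1}| / |a_k| = [(3(k+1)³ + (k+1) + 8)/(3k³ + k + 8)] · 3·81/(49·36), which tends to 27/196 as k → ∞.
The series converges when 27/196 · |t − 5| < 1, giving R = 196/27.
At t = 331/27: the terms do not tend to 0, so the series diverges.
At t = -61/27: the terms do not tend to 0, so the series diverges.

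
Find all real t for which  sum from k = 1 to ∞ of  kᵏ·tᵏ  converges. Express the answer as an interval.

{0}

By the Cauchy root test, |a_k|^(1/k) = k → ∞.
The root grows without bound, so R = 0 (convergence only at t = 0).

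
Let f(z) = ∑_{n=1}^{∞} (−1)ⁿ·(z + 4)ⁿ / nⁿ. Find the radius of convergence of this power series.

By the Cauchy root test, |a_n|^(1/n) = 1/n → 0.
Since the n-th root of |a_n| tends to 0, the series converges for all real z; R = ∞.

R = ∞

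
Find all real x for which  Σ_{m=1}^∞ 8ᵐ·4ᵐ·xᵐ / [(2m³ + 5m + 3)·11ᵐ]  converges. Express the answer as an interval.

[-11/32, 11/32]

Apply the ratio test: |a_{m+1}| / |a_m| = [(2m³ + 5m + 3)/(2(m+1)³ + 5(m+1) + 3)] · 8·4/11, which tends to 32/11 as m → ∞.
Convergence for |x| · 32/11 < 1, i.e. |x| < 11/32. So R = 11/32.
Check x = 11/32: the series is dominated by a constant times Σ 1/m³, which converges (p = 3 > 1).
When x = -11/32, absolute convergence follows by limit comparison with Σ 1/m³.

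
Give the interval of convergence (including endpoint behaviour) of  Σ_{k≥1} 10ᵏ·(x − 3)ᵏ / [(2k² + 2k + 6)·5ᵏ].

The ratio of consecutive coefficients is [(2k² + 2k + 6)/(2(k+1)² + 2(k+1) + 6)] · 10/5 → 2.
Convergence for |x − 3| · 2 < 1, i.e. |x − 3| < 1/2. So R = 1/2.
When x = 7/2, the series is dominated by a constant times Σ 1/k², which converges (p = 2 > 1).
At x = 5/2: absolute convergence follows by limit comparison with Σ 1/k².

[5/2, 7/2]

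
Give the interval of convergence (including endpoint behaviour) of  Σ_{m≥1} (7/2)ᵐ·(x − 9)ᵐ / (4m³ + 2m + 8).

Ratio test: |a_{m+1}/a_m| = [(4m³ + 2m + 8)/(4(m+1)³ + 2(m+1) + 8)] · 7/2 → 7/2 as m → ∞.
Hence the series converges for |x − 9| < 1/(7/2) = 2/7, so the radius of convergence is 2/7.
At x = 65/7: absolute convergence follows by limit comparison with Σ 1/m³.
At x = 61/7: absolute convergence follows by limit comparison with Σ 1/m³.

[61/7, 65/7]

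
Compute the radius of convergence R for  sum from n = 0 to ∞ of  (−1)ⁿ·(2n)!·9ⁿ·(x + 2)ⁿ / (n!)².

By the ratio test, |a_{n+1}/a_n| = (2n+1)·(2n+2)/(n+1)² · 9 → 36.
Thus R = 1/(36) = 1/36.

R = 1/36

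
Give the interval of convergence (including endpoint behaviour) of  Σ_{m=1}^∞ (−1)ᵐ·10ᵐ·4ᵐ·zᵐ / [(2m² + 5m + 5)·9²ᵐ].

[-81/40, 81/40]

The ratio of consecutive coefficients is [(2m² + 5m + 5)/(2(m+1)² + 5(m+1) + 5)] · 10·4/81 → 40/81.
The series converges when 40/81 · |z| < 1, giving R = 81/40.
Endpoint z = 81/40: the series is dominated by a constant times Σ 1/m², which converges (p = 2 > 1).
Check z = -81/40: the series is dominated by a constant times Σ 1/m², which converges (p = 2 > 1).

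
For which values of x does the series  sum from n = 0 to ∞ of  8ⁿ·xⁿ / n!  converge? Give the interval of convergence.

(−∞, ∞)

Ratio test: |a_{n+1}/a_n| = 8 · 1/(n+1) → 0 as n → ∞.
The ratio tends to 0 regardless of x, hence R = ∞.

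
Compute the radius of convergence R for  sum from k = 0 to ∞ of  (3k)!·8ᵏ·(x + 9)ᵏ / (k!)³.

R = 1/216

Ratio test: |a_{k+1}/a_k| = (3k+1)·(3k+2)·(3k+3)/(k+1)³ · 8 → 216 as k → ∞.
The series converges when 216 · |x + 9| < 1, giving R = 1/216.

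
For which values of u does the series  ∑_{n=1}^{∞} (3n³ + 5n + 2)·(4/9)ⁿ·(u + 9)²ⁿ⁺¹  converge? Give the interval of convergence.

Ratio test: |a_{n+1}/a_n| = [(3(n+1)³ + 5(n+1) + 2)/(3n³ + 5n + 2)] · 4/9 → 4/9 as n → ∞.
Successive powers of (u + 9) differ by 2, so the series converges when |u + 9|² · 4/9 < 1, i.e. |u + 9| < √(9/4) = 3/2. So R = 3/2.
Endpoint u = -15/2: the n-th term does not approach 0; divergence by the term test.
At u = -21/2: the n-th term does not approach 0; divergence by the term test.

(-21/2, -15/2)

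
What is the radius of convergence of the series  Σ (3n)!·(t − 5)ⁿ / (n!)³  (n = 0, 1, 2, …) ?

R = 1/27

Ratio test: |a_{n+1}/a_n| = (3n+1)·(3n+2)·(3n+3)/(n+1)³ → 27 as n → ∞.
Convergence for |t − 5| · 27 < 1, i.e. |t − 5| < 1/27. So R = 1/27.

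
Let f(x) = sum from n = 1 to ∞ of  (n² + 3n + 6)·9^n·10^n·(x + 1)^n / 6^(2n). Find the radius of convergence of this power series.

R = 2/5

Ratio test: |a_{n+1}/a_n| = [((n+1)² + 3(n+1) + 6)/(n² + 3n + 6)] · 9·10/36 → 5/2 as n → ∞.
The series converges when 5/2 · |x + 1| < 1, giving R = 2/5.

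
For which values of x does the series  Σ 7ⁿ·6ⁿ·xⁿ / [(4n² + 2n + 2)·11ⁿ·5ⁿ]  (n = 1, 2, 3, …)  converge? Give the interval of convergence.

[-55/42, 55/42]

The ratio of consecutive coefficients is [(4n² + 2n + 2)/(4(n+1)² + 2(n+1) + 2)] · 7·6/(11·5) → 42/55.
Hence the series converges for |x| < 1/(42/55) = 55/42, so the radius of convergence is 55/42.
At x = 55/42: the series is dominated by a constant times Σ 1/n², which converges (p = 2 > 1).
At x = -55/42: the series is dominated by a constant times Σ 1/n², which converges (p = 2 > 1).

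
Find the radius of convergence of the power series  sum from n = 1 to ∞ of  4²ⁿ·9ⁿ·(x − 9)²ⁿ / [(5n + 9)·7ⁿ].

Ratio test: |a_{n+1}/a_n| = [(5n + 9)/(5(n+1) + 9)] · 16·9/7 → 144/7 as n → ∞.
Writing y = (x − 9)², the series in y has radius 7/144, so |x − 9| < √(7/144) and R = √7/12.

R = √7/12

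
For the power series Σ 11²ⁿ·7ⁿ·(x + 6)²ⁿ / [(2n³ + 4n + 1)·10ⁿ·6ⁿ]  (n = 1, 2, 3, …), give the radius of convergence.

R = 2√105/77

The ratio of consecutive coefficients is [(2n³ + 4n + 1)/(2(n+1)³ + 4(n+1) + 1)] · 121·7/(10·6) → 847/60.
Since the exponent of (x + 6) increases by 2 each term, convergence requires |x + 6|² < 60/847, hence R = 2√105/77.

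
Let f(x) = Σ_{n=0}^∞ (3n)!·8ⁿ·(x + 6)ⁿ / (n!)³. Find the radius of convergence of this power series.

R = 1/216

Apply the ratio test: |a_{n+1}| / |a_n| = (3n+1)·(3n+2)·(3n+3)/(n+1)³ · 8, which tends to 216 as n → ∞.
The series converges when 216 · |x + 6| < 1, giving R = 1/216.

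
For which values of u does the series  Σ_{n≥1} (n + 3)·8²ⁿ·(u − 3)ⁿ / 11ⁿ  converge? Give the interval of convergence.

(181/64, 203/64)

By the ratio test, |a_{n+1}/a_n| = [((n+1) + 3)/(n + 3)] · 64/11 → 64/11.
Hence the series converges for |u − 3| < 1/(64/11) = 11/64, so the radius of convergence is 11/64.
Check u = 203/64: the n-th term does not approach 0; divergence by the term test.
Endpoint u = 181/64: the terms do not tend to 0, so the series diverges.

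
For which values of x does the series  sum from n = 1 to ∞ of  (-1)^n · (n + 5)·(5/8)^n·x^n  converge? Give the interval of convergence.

(-8/5, 8/5)

By the ratio test, |a_{n+1}/a_n| = [((n+1) + 5)/(n + 5)] · 5/8 → 5/8.
Hence the series converges for |x| < 1/(5/8) = 8/5, so the radius of convergence is 8/5.
Endpoint x = 8/5: the terms have absolute value of order n, which does not tend to 0, so the series diverges by the divergence test.
When x = -8/5, the terms do not tend to 0, so the series diverges.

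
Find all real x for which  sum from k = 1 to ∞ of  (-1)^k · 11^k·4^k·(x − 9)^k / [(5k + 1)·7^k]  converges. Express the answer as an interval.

(389/44, 403/44]

Apply the ratio test: |a_{k+1}| / |a_k| = [(5k + 1)/(5(k+1) + 1)] · 11·4/7, which tends to 44/7 as k → ∞.
Convergence for |x − 9| · 44/7 < 1, i.e. |x − 9| < 7/44. So R = 7/44.
When x = 403/44, an alternating series whose terms decrease to 0 in absolute value, so it converges by the Leibniz criterion.
Check x = 389/44: the terms behave like c/k; limit comparison with the harmonic series gives divergence.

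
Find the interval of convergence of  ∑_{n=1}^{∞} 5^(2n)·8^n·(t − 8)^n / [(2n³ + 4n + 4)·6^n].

Apply the ratio test: |a_{n+1}| / |a_n| = [(2n³ + 4n + 4)/(2(n+1)³ + 4(n+1) + 4)] · 25·8/6, which tends to 100/3 as n → ∞.
Hence the series converges for |t − 8| < 1/(100/3) = 3/100, so the radius of convergence is 3/100.
When t = 803/100, the terms are on the order of 1/n³, so the series converges absolutely by comparison with the p-series (p = 3 > 1).
At t = 797/100: the terms are on the order of 1/n³, so the series converges absolutely by comparison with the p-series (p = 3 > 1).

[797/100, 803/100]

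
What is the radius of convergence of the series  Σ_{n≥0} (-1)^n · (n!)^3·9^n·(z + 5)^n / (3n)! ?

By the ratio test, |a_{n+1}/a_n| = (n+1)³/[(3n+1)·(3n+2)·(3n+3)] · 9 → 1/3.
Hence the series converges for |z + 5| < 1/(1/3) = 3, so the radius of convergence is 3.

R = 3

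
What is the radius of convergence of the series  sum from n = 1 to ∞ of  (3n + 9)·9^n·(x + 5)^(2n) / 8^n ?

The ratio of consecutive coefficients is [(3(n+1) + 9)/(3n + 9)] · 9/8 → 9/8.
Since the exponent of (x + 5) increases by 2 each term, convergence requires |x + 5|² < 8/9, hence R = 2√2/3.

R = 2√2/3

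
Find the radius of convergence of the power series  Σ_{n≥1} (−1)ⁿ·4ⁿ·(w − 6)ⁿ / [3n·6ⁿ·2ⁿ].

R = 3

Apply the ratio test: |a_{n+1}| / |a_n| = [3n/3(n+1)] · 4/(6·2), which tends to 1/3 as n → ∞.
Convergence for |w − 6| · 1/3 < 1, i.e. |w − 6| < 3. So R = 3.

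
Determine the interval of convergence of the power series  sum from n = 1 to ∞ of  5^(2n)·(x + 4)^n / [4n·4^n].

[-104/25, -96/25)

Apply the ratio test: |a_{n+1}| / |a_n| = [4n/4(n+1)] · 25/4, which tends to 25/4 as n → ∞.
The series converges when 25/4 · |x + 4| < 1, giving R = 4/25.
Check x = -96/25: the terms are asymptotic to a nonzero constant times 1/n, so the series diverges by limit comparison with Σ 1/n.
When x = -104/25, the terms alternate in sign and decrease monotonically to 0 in absolute value (size ~ c/n), so the alternating series test gives convergence.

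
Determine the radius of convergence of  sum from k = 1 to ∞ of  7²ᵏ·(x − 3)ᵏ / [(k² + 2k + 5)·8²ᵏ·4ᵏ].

R = 256/49

The ratio of consecutive coefficients is [(k² + 2k + 5)/((k+1)² + 2(k+1) + 5)] · 49/(64·4) → 49/256.
Hence the series converges for |x − 3| < 1/(49/256) = 256/49, so the radius of convergence is 256/49.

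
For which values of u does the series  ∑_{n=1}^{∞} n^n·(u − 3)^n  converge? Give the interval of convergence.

By the Cauchy root test, |a_n|^(1/n) = n → ∞.
Since the n-th root of |a_n| is unbounded, the series converges only at u = 3; R = 0.

{3}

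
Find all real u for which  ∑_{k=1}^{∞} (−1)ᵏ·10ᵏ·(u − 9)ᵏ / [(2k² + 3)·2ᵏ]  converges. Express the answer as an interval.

The ratio of consecutive coefficients is [(2k² + 3)/(2(k+1)² + 3)] · 10/2 → 5.
Thus R = 1/(5) = 1/5.
Endpoint u = 46/5: the terms are on the order of 1/k², so the series converges absolutely by comparison with the p-series (p = 2 > 1).
When u = 44/5, the terms are on the order of 1/k², so the series converges absolutely by comparison with the p-series (p = 2 > 1).

[44/5, 46/5]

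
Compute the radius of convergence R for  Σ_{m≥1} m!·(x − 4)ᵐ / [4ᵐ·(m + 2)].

R = 0

Apply the ratio test: |a_{m+1}| / |a_m| = (m+1) · 1/4 · (m + 2)/((m+1) + 2), which tends to ∞ as m → ∞.
The ratio grows without bound, so the series diverges whenever (x − 4) ≠ 0; it converges only at x = 4. R = 0.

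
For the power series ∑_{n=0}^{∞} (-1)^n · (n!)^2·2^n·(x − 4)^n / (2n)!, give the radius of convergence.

R = 2

By the ratio test, |a_{n+1}/a_n| = (n+1)²/[(2n+1)·(2n+2)] · 2 → 1/2.
Convergence for |x − 4| · 1/2 < 1, i.e. |x − 4| < 2. So R = 2.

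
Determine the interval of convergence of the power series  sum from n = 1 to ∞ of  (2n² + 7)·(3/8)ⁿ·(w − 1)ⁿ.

Apply the ratio test: |a_{n+1}| / |a_n| = [(2(n+1)² + 7)/(2n² + 7)] · 3/8, which tends to 3/8 as n → ∞.
Thus R = 1/(3/8) = 8/3.
Check w = 11/3: the terms have absolute value of order n², which does not tend to 0, so the series diverges by the divergence test.
Check w = -5/3: the terms have absolute value of order n², which does not tend to 0, so the series diverges by the divergence test.

(-5/3, 11/3)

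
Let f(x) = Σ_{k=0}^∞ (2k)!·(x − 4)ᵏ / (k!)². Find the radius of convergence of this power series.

R = 1/4

By the ratio test, |a_{k+1}/a_k| = (2k+1)·(2k+2)/(k+1)² → 4.
The series converges when 4 · |x − 4| < 1, giving R = 1/4.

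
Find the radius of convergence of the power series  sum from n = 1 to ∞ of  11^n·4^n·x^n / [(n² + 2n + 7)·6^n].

By the ratio test, |a_{n+1}/a_n| = [(n² + 2n + 7)/((n+1)² + 2(n+1) + 7)] · 11·4/6 → 22/3.
Thus R = 1/(22/3) = 3/22.

R = 3/22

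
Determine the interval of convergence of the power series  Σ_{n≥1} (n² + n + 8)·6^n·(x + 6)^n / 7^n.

The ratio of consecutive coefficients is [((n+1)² + (n+1) + 8)/(n² + n + 8)] · 6/7 → 6/7.
Thus R = 1/(6/7) = 7/6.
When x = -29/6, the terms have absolute value of order n², which does not tend to 0, so the series diverges by the divergence test.
At x = -43/6: the terms have absolute value of order n², which does not tend to 0, so the series diverges by the divergence test.

(-43/6, -29/6)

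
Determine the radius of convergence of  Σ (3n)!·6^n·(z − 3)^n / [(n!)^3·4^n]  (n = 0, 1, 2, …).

By the ratio test, |a_{n+1}/a_n| = (3n+1)·(3n+2)·(3n+3)/(n+1)³ · 6/4 → 81/2.
Convergence for |z − 3| · 81/2 < 1, i.e. |z − 3| < 2/81. So R = 2/81.

R = 2/81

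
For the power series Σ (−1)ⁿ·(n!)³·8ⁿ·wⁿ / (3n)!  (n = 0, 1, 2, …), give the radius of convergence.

R = 27/8

Ratio test: |a_{n+1}/a_n| = (n+1)³/[(3n+1)·(3n+2)·(3n+3)] · 8 → 8/27 as n → ∞.
Thus R = 1/(8/27) = 27/8.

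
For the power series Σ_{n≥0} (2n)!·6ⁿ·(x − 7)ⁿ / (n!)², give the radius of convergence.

R = 1/24

The ratio of consecutive coefficients is (2n+1)·(2n+2)/(n+1)² · 6 → 24.
Convergence for |x − 7| · 24 < 1, i.e. |x − 7| < 1/24. So R = 1/24.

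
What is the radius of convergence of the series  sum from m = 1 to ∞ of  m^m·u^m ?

R = 0

Applying the root test, |a_m|^(1/m) = m → ∞.
The root grows without bound, so R = 0 (convergence only at u = 0).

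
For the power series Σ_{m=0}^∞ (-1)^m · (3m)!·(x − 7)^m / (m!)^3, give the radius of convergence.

By the ratio test, |a_{m+1}/a_m| = (3m+1)·(3m+2)·(3m+3)/(m+1)³ → 27.
Hence the series converges for |x − 7| < 1/(27) = 1/27, so the radius of convergence is 1/27.

R = 1/27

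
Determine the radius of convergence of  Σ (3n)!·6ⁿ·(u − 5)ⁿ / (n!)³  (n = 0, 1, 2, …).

By the ratio test, |a_{n+1}/a_n| = (3n+1)·(3n+2)·(3n+3)/(n+1)³ · 6 → 162.
Thus R = 1/(162) = 1/162.

R = 1/162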